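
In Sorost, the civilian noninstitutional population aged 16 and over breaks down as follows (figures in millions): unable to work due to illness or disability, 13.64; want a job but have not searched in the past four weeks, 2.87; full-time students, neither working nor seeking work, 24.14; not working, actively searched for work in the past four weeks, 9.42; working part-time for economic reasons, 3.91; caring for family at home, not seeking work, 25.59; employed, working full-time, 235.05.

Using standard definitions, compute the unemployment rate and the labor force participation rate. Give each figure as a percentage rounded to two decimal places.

Employed = 3.91 + 235.05 = 238.96 million (anyone who worked, including part-time for economic reasons, counts as employed).
Unemployed = 9.42 million.
Labor force = 238.96 + 9.42 = 248.38 million.
Not in labor force = 13.64 + 2.87 + 24.14 + 25.59 = 66.24 million (those not working and not actively searching are outside the labor force — including those who want a job but have given up searching).
Civilian working-age population = 248.38 + 66.24 = 314.62 million.
Unemployment rate = 9.42 / 248.38 = 3.79%.
Labor force participation rate = 248.38 / 314.62 = 78.95%.

Unemployment rate ≈ 3.79%; labor force participation rate ≈ 78.95%.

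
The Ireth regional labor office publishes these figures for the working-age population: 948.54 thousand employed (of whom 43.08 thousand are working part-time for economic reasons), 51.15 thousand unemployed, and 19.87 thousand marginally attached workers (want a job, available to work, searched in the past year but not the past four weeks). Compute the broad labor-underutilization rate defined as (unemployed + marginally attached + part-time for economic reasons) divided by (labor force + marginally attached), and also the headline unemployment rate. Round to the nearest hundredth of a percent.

Labor force = 948.54 + 51.15 = 999.69 thousand.
Numerator = 51.15 + 19.87 + 43.08 = 114.10 thousand.
Denominator = 999.69 + 19.87 = 1,019.56 thousand.
Broad rate = 114.10 / 1,019.56 = 11.19%.
Headline unemployment rate = 51.15 / 999.69 = 5.12%.

Broad underutilization rate ≈ 11.19%; headline unemployment rate ≈ 5.12%.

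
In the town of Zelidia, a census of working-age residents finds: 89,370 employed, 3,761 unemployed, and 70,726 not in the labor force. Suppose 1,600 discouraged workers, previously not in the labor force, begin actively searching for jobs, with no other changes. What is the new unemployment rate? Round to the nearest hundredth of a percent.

New unemployment rate ≈ 5.66%.

Initially, labor force = 89,370 + 3,761 = 93,131, so u = 3,761/93,131 = 4.04%.
After the change, unemployed and labor force both rise by 1,600 → E = 89,370, U = 5,361, labor force = 94,731.
New unemployment rate = 5,361 / 94,731 = 5.66%.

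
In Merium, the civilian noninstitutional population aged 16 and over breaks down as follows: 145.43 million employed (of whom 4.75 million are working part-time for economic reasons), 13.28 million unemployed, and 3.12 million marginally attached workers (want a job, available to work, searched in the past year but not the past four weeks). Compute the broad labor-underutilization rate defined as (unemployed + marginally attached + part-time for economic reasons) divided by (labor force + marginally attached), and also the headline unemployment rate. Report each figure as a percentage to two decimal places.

Labor force = 145.43 + 13.28 = 158.71 million.
Numerator = 13.28 + 3.12 + 4.75 = 21.15 million.
Denominator = 158.71 + 3.12 = 161.83 million.
Broad rate = 21.15 / 161.83 = 13.07%.
Headline unemployment rate = 13.28 / 158.71 = 8.37%.

Broad underutilization rate ≈ 13.07%; headline unemployment rate ≈ 8.37%.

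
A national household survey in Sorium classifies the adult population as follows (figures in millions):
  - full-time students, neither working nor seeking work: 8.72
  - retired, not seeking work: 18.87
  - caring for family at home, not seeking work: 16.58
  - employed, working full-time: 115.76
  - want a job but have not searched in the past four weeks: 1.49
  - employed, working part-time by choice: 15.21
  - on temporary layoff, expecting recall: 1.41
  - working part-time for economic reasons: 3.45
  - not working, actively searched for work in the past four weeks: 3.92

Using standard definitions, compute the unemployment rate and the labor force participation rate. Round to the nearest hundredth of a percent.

Employed = 115.76 + 15.21 + 3.45 = 134.42 million (anyone who worked, including part-time for economic reasons, counts as employed).
Unemployed = 1.41 + 3.92 = 5.33 million (jobless and actively searching, or on temporary layoff).
Labor force = 134.42 + 5.33 = 139.75 million.
Not in labor force = 8.72 + 18.87 + 16.58 + 1.49 = 45.66 million (those not working and not actively searching are outside the labor force — including those who want a job but have given up searching).
Civilian working-age population = 139.75 + 45.66 = 185.41 million.
Unemployment rate = 5.33 / 139.75 = 3.81%.
Labor force participation rate = 139.75 / 185.41 = 75.37%.

Unemployment rate ≈ 3.81%; labor force participation rate ≈ 75.37%.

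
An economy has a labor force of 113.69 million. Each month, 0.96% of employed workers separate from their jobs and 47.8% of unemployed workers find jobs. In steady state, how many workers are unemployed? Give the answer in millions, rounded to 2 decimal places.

Steady-state unemployment rate u* = s/(s+f) = 0.96/(0.96+47.8) = 0.019688.
Unemployed = u* × labor force = 0.019688 × 113.69 ≈ 2.24 million.

About 2.24 million are unemployed in steady state.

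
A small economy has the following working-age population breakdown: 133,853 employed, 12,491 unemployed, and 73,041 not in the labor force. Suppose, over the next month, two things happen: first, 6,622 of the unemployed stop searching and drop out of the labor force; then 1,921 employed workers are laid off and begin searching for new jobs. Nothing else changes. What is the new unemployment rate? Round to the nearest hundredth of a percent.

New unemployment rate ≈ 5.58%.

Initially, labor force = 133,853 + 12,491 = 146,344, so u = 12,491/146,344 = 8.54%.
After the first change, unemployed and labor force both fall by 6,622 → E = 133,853, U = 5,869, labor force = 139,722.
After the second change, employed falls and unemployed rises by 1,921; labor force unchanged → E = 131,932, U = 7,790, labor force = 139,722.
New unemployment rate = 7,790 / 139,722 = 5.58%.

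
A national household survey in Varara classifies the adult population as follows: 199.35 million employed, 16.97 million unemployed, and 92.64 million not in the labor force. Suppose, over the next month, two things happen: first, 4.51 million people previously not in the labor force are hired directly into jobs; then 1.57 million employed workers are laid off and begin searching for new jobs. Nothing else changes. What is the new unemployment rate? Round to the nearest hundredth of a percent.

Initially, labor force = 199.35 + 16.97 = 216.32 million, so u = 16.97/216.32 = 7.84%.
After the first change, employed and labor force both rise by 4.51; unemployed unchanged → E = 203.86, U = 16.97, labor force = 220.83 million.
After the second change, employed falls and unemployed rises by 1.57; labor force unchanged → E = 202.29, U = 18.54, labor force = 220.83 million.
New unemployment rate = 18.54 / 220.83 = 8.40%.

New unemployment rate ≈ 8.40%.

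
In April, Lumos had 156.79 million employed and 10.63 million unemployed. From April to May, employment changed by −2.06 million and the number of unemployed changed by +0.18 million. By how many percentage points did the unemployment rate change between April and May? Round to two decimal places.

April: labor force = 156.79 + 10.63 = 167.42; u = 10.63/167.42 = 6.35%.
May: labor force = 154.73 + 10.81 = 165.54; u = 10.81/165.54 = 6.53%.
Change = 6.53% − 6.35% = +0.18 pp.

The unemployment rate changed by +0.18 percentage points.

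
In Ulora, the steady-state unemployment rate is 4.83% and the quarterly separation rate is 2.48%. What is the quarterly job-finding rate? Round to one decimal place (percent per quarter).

From u* = s/(s+f): f = s·(1−u)/u.
f = 2.48 × (1 − 0.0483) / 0.0483 = 2.3602 / 0.0483 ≈ 48.9% per quarter.

Job-finding rate ≈ 48.9% per quarter.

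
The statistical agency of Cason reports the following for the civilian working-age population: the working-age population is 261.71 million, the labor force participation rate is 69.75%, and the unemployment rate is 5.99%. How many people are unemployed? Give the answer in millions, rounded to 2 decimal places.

Labor force = 0.6975 × 261.71 = 182.54 million.
Unemployed = 0.0599 × 182.54 ≈ 10.93 million.

About 10.93 million are unemployed.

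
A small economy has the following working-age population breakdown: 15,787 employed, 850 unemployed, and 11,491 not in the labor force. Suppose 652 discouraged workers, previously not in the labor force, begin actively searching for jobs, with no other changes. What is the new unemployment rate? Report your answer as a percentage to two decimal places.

Initially, labor force = 15,787 + 850 = 16,637, so u = 850/16,637 = 5.11%.
After the change, unemployed and labor force both rise by 652 → E = 15,787, U = 1,502, labor force = 17,289.
New unemployment rate = 1,502 / 17,289 = 8.69%.

New unemployment rate ≈ 8.69%.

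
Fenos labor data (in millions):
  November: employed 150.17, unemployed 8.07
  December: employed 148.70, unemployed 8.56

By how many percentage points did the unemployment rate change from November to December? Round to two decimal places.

November: labor force = 150.17 + 8.07 = 158.24; u = 8.07/158.24 = 5.10%.
December: labor force = 148.70 + 8.56 = 157.26; u = 8.56/157.26 = 5.44%.
Change = 5.44% − 5.10% = +0.34 pp.

The unemployment rate changed by +0.34 percentage points.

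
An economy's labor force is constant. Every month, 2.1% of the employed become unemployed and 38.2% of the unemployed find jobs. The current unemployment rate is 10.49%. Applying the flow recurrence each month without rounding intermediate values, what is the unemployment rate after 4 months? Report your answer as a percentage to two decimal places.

Unemployment rate after four months ≈ 5.88%.

With a fixed labor force, u_{t+1} = u_t + s·(1−u_t) − f·u_t = u_t·(1−s−f) + s.
Here 1−s−f = 0.597 and s = 0.021.
u_1 = 0.104900 × 0.597 + 0.021 = 0.083625.
u_2 = 0.083625 × 0.597 + 0.021 = 0.070924.
u_3 = 0.070924 × 0.597 + 0.021 = 0.063342.
u_4 = 0.063342 × 0.597 + 0.021 = 0.058815.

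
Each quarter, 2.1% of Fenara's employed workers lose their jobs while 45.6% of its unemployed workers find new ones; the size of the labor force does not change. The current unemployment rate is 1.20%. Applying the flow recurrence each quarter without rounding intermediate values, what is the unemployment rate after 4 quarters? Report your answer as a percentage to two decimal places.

With a fixed labor force, u_{t+1} = u_t + s·(1−u_t) − f·u_t = u_t·(1−s−f) + s.
Here 1−s−f = 0.523 and s = 0.021.
u_1 = 0.012000 × 0.523 + 0.021 = 0.027276.
u_2 = 0.027276 × 0.523 + 0.021 = 0.035265.
u_3 = 0.035265 × 0.523 + 0.021 = 0.039444.
u_4 = 0.039444 × 0.523 + 0.021 = 0.041629.

Unemployment rate after four quarters ≈ 4.16%.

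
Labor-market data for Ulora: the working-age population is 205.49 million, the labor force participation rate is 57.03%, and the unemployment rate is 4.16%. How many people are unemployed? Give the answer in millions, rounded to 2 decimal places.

About 4.88 million are unemployed.

Labor force = 0.5703 × 205.49 = 117.19 million.
Unemployed = 0.0416 × 117.19 ≈ 4.88 million.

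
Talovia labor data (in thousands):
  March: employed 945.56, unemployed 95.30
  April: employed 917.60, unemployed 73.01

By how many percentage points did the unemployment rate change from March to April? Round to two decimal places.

The unemployment rate changed by −1.79 percentage points.

March: labor force = 945.56 + 95.30 = 1,040.86; u = 95.30/1,040.86 = 9.16%.
April: labor force = 917.60 + 73.01 = 990.61; u = 73.01/990.61 = 7.37%.
Change = 7.37% − 9.16% = −1.79 pp.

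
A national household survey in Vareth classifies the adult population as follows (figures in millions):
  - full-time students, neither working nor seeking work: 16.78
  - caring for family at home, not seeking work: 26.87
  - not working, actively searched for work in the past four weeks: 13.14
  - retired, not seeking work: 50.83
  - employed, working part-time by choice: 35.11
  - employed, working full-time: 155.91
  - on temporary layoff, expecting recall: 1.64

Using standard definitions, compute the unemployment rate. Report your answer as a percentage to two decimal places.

Employed = 35.11 + 155.91 = 191.02 million.
Unemployed = 13.14 + 1.64 = 14.78 million (jobless and actively searching, or on temporary layoff).
Labor force = 191.02 + 14.78 = 205.80 million.
Unemployment rate = 14.78 / 205.80 = 7.18%.

Unemployment rate ≈ 7.18%.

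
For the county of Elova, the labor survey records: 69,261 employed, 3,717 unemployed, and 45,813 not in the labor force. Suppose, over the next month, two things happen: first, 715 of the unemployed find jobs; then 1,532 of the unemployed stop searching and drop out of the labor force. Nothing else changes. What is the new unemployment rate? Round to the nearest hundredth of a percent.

Initially, labor force = 69,261 + 3,717 = 72,978, so u = 3,717/72,978 = 5.09%.
After the first change, unemployed falls and employed rises by 715; labor force unchanged → E = 69,976, U = 3,002, labor force = 72,978.
After the second change, unemployed and labor force both fall by 1,532 → E = 69,976, U = 1,470, labor force = 71,446.
New unemployment rate = 1,470 / 71,446 = 2.06%.

New unemployment rate ≈ 2.06%.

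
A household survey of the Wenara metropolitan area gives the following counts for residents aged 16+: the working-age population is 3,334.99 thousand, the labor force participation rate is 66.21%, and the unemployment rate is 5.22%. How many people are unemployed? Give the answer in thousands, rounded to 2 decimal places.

About 115.26 thousand are unemployed.

Labor force = 0.6621 × 3,334.99 = 2,208.10 thousand.
Unemployed = 0.0522 × 2,208.10 ≈ 115.26 thousand.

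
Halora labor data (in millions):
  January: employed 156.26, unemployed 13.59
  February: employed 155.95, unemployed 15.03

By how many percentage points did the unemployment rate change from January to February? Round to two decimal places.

January: labor force = 156.26 + 13.59 = 169.85; u = 13.59/169.85 = 8.00%.
February: labor force = 155.95 + 15.03 = 170.98; u = 15.03/170.98 = 8.79%.
Change = 8.79% − 8.00% = +0.79 pp.

The unemployment rate changed by +0.79 percentage points.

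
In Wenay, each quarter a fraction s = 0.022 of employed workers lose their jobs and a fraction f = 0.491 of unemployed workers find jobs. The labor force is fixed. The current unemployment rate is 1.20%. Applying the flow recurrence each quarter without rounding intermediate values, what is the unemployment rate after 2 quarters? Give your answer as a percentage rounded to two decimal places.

Unemployment rate after two quarters ≈ 3.56%.

With a fixed labor force, u_{t+1} = u_t + s·(1−u_t) − f·u_t = u_t·(1−s−f) + s.
Here 1−s−f = 0.487 and s = 0.022.
u_1 = 0.012000 × 0.487 + 0.022 = 0.027844.
u_2 = 0.027844 × 0.487 + 0.022 = 0.035560.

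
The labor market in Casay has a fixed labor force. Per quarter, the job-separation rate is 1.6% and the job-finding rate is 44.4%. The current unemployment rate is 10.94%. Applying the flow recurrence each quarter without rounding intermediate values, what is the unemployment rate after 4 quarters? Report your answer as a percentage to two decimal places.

Unemployment rate after four quarters ≈ 4.11%.

With a fixed labor force, u_{t+1} = u_t + s·(1−u_t) − f·u_t = u_t·(1−s−f) + s.
Here 1−s−f = 0.540 and s = 0.016.
u_1 = 0.109400 × 0.540 + 0.016 = 0.075076.
u_2 = 0.075076 × 0.540 + 0.016 = 0.056541.
u_3 = 0.056541 × 0.540 + 0.016 = 0.046532.
u_4 = 0.046532 × 0.540 + 0.016 = 0.041127.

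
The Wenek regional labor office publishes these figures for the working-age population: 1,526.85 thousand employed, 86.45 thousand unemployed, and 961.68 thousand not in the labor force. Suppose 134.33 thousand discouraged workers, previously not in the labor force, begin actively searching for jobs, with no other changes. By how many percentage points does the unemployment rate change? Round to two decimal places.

Initially, labor force = 1,526.85 + 86.45 = 1,613.30 thousand, so u = 86.45/1,613.30 = 5.36%.
After the change, unemployed and labor force both rise by 134.33 → E = 1,526.85, U = 220.78, labor force = 1,747.63 thousand.
New unemployment rate = 220.78 / 1,747.63 = 12.63%.
Change = 12.63% − 5.36% = +7.27 percentage points.

The unemployment rate changes by +7.27 percentage points.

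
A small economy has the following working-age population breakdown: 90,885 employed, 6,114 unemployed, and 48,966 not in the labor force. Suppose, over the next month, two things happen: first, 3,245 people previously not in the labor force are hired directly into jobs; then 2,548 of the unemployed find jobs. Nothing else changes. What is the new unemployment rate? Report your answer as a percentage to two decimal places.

Initially, labor force = 90,885 + 6,114 = 96,999, so u = 6,114/96,999 = 6.30%.
After the first change, employed and labor force both rise by 3,245; unemployed unchanged → E = 94,130, U = 6,114, labor force = 100,244.
After the second change, unemployed falls and employed rises by 2,548; labor force unchanged → E = 96,678, U = 3,566, labor force = 100,244.
New unemployment rate = 3,566 / 100,244 = 3.56%.

New unemployment rate ≈ 3.56%.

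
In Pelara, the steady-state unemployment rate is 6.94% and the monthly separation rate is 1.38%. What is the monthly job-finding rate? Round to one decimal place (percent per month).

Job-finding rate ≈ 18.5% per month.

From u* = s/(s+f): f = s·(1−u)/u.
f = 1.38 × (1 − 0.0694) / 0.0694 = 1.2842 / 0.0694 ≈ 18.5% per month.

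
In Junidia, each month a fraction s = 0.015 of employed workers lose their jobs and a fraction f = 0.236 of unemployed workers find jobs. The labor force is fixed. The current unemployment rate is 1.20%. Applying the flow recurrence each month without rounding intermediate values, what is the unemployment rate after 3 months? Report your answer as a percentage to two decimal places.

With a fixed labor force, u_{t+1} = u_t + s·(1−u_t) − f·u_t = u_t·(1−s−f) + s.
Here 1−s−f = 0.749 and s = 0.015.
u_1 = 0.012000 × 0.749 + 0.015 = 0.023988.
u_2 = 0.023988 × 0.749 + 0.015 = 0.032967.
u_3 = 0.032967 × 0.749 + 0.015 = 0.039692.

Unemployment rate after three months ≈ 3.97%.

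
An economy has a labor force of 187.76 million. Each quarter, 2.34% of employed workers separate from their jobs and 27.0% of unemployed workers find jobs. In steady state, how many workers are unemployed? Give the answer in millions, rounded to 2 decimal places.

About 14.97 million are unemployed in steady state.

Steady-state unemployment rate u* = s/(s+f) = 2.34/(2.34+27.0) = 0.079755.
Unemployed = u* × labor force = 0.079755 × 187.76 ≈ 14.97 million.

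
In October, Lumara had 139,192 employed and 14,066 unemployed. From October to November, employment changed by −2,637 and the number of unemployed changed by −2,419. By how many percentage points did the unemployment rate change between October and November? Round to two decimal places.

The unemployment rate changed by −1.32 percentage points.

October: labor force = 139,192 + 14,066 = 153,258; u = 14,066/153,258 = 9.18%.
November: labor force = 136,555 + 11,647 = 148,202; u = 11,647/148,202 = 7.86%.
Change = 7.86% − 9.18% = −1.32 pp.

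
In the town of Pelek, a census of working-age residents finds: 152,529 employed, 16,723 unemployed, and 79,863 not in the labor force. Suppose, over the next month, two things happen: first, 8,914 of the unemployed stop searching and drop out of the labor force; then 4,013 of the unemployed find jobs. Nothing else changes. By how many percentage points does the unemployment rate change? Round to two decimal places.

The unemployment rate changes by −7.51 percentage points.

Initially, labor force = 152,529 + 16,723 = 169,252, so u = 16,723/169,252 = 9.88%.
After the first change, unemployed and labor force both fall by 8,914 → E = 152,529, U = 7,809, labor force = 160,338.
After the second change, unemployed falls and employed rises by 4,013; labor force unchanged → E = 156,542, U = 3,796, labor force = 160,338.
New unemployment rate = 3,796 / 160,338 = 2.37%.
Change = 2.37% − 9.88% = −7.51 percentage points.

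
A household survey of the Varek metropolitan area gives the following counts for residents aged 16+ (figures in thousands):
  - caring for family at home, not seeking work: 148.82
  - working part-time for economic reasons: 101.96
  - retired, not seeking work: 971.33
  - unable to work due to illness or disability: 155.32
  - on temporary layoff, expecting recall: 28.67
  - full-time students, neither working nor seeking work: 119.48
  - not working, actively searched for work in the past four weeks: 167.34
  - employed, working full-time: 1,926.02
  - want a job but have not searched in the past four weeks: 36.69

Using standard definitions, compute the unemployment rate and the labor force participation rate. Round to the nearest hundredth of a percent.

Employed = 101.96 + 1,926.02 = 2,027.98 thousand (anyone who worked, including part-time for economic reasons, counts as employed).
Unemployed = 28.67 + 167.34 = 196.01 thousand (jobless and actively searching, or on temporary layoff).
Labor force = 2,027.98 + 196.01 = 2,223.99 thousand.
Not in labor force = 148.82 + 971.33 + 155.32 + 119.48 + 36.69 = 1,431.64 thousand (those not working and not actively searching are outside the labor force — including those who want a job but have given up searching).
Civilian working-age population = 2,223.99 + 1,431.64 = 3,655.63 thousand.
Unemployment rate = 196.01 / 2,223.99 = 8.81%.
Labor force participation rate = 2,223.99 / 3,655.63 = 60.84%.

Unemployment rate ≈ 8.81%; labor force participation rate ≈ 60.84%.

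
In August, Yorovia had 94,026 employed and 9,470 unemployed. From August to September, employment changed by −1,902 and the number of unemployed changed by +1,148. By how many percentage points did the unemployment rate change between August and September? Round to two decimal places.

August: labor force = 94,026 + 9,470 = 103,496; u = 9,470/103,496 = 9.15%.
September: labor force = 92,124 + 10,618 = 102,742; u = 10,618/102,742 = 10.33%.
Change = 10.33% − 9.15% = +1.18 pp.

The unemployment rate changed by +1.18 percentage points.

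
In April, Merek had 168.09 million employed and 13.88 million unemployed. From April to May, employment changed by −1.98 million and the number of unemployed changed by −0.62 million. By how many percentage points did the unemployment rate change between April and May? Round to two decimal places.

April: labor force = 168.09 + 13.88 = 181.97; u = 13.88/181.97 = 7.63%.
May: labor force = 166.11 + 13.26 = 179.37; u = 13.26/179.37 = 7.39%.
Change = 7.39% − 7.63% = −0.24 pp.

The unemployment rate changed by −0.24 percentage points.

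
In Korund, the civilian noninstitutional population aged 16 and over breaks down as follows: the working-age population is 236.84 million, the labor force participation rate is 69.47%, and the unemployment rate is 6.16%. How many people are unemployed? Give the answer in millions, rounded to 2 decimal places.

About 10.14 million are unemployed.

Labor force = 0.6947 × 236.84 = 164.53 million.
Unemployed = 0.0616 × 164.53 ≈ 10.14 million.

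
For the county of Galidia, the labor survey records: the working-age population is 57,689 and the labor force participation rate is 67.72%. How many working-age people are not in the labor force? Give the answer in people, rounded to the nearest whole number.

Share not in the labor force = 1 − 0.6772 = 0.3228.
Not in labor force = 0.3228 × 57,689 ≈ 18,622.

About 18,622 are not in the labor force.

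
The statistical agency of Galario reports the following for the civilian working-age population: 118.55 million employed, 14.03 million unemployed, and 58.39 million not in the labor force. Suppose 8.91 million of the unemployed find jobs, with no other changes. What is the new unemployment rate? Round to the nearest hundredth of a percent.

New unemployment rate ≈ 3.86%.

Initially, labor force = 118.55 + 14.03 = 132.58 million, so u = 14.03/132.58 = 10.58%.
After the change, unemployed falls and employed rises by 8.91; labor force unchanged → E = 127.46, U = 5.12, labor force = 132.58 million.
New unemployment rate = 5.12 / 132.58 = 3.86%.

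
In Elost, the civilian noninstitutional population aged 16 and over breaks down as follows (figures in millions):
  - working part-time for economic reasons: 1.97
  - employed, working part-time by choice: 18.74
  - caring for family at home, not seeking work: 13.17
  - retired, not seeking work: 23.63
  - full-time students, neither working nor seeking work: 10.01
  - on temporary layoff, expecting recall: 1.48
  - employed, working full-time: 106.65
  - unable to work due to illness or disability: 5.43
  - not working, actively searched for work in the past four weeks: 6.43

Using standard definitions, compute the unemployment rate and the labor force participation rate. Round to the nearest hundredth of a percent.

Employed = 1.97 + 18.74 + 106.65 = 127.36 million (anyone who worked, including part-time for economic reasons, counts as employed).
Unemployed = 1.48 + 6.43 = 7.91 million (jobless and actively searching, or on temporary layoff).
Labor force = 127.36 + 7.91 = 135.27 million.
Not in labor force = 13.17 + 23.63 + 10.01 + 5.43 = 52.24 million (those not working and not actively searching are outside the labor force).
Civilian working-age population = 135.27 + 52.24 = 187.51 million.
Unemployment rate = 7.91 / 135.27 = 5.85%.
Labor force participation rate = 135.27 / 187.51 = 72.14%.

Unemployment rate ≈ 5.85%; labor force participation rate ≈ 72.14%.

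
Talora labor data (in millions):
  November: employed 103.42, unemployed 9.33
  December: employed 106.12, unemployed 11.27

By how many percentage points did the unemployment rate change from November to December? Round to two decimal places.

November: labor force = 103.42 + 9.33 = 112.75; u = 9.33/112.75 = 8.27%.
December: labor force = 106.12 + 11.27 = 117.39; u = 11.27/117.39 = 9.60%.
Change = 9.60% − 8.27% = +1.33 pp.

The unemployment rate changed by +1.33 percentage points.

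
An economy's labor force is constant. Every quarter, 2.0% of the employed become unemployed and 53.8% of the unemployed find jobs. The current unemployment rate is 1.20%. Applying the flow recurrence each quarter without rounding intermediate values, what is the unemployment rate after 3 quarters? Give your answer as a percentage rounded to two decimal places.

Unemployment rate after three quarters ≈ 3.38%.

With a fixed labor force, u_{t+1} = u_t + s·(1−u_t) − f·u_t = u_t·(1−s−f) + s.
Here 1−s−f = 0.442 and s = 0.020.
u_1 = 0.012000 × 0.442 + 0.020 = 0.025304.
u_2 = 0.025304 × 0.442 + 0.020 = 0.031184.
u_3 = 0.031184 × 0.442 + 0.020 = 0.033783.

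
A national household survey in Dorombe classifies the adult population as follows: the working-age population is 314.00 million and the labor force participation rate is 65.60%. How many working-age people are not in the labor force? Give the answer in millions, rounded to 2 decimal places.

About 108.02 million are not in the labor force.

Share not in the labor force = 1 − 0.6560 = 0.3440.
Not in labor force = 0.3440 × 314.00 ≈ 108.02 million.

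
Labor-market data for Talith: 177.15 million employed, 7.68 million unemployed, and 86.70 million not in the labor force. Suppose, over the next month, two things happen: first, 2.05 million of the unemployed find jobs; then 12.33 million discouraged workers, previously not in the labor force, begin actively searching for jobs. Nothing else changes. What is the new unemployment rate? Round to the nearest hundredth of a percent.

New unemployment rate ≈ 9.11%.

Initially, labor force = 177.15 + 7.68 = 184.83 million, so u = 7.68/184.83 = 4.16%.
After the first change, unemployed falls and employed rises by 2.05; labor force unchanged → E = 179.20, U = 5.63, labor force = 184.83 million.
After the second change, unemployed and labor force both rise by 12.33 → E = 179.20, U = 17.96, labor force = 197.16 million.
New unemployment rate = 17.96 / 197.16 = 9.11%.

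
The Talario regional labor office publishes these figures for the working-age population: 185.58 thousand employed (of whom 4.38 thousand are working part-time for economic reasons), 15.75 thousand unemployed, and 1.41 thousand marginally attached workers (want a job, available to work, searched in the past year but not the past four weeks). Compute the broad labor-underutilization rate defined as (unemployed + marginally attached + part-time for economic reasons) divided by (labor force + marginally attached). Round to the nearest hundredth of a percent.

Labor force = 185.58 + 15.75 = 201.33 thousand.
Numerator = 15.75 + 1.41 + 4.38 = 21.54 thousand.
Denominator = 201.33 + 1.41 = 202.74 thousand.
Broad rate = 21.54 / 202.74 = 10.62%.

Broad underutilization rate ≈ 10.62%.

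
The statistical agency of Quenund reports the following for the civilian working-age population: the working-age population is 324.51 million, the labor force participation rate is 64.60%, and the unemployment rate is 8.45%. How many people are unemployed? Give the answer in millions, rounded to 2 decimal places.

About 17.71 million are unemployed.

Labor force = 0.6460 × 324.51 = 209.63 million.
Unemployed = 0.0845 × 209.63 ≈ 17.71 million.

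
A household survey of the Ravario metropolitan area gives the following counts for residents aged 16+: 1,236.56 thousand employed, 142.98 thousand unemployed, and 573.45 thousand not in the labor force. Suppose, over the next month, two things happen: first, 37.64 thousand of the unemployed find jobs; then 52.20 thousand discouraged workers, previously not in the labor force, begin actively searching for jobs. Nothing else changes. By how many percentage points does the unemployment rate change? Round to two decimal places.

Initially, labor force = 1,236.56 + 142.98 = 1,379.54 thousand, so u = 142.98/1,379.54 = 10.36%.
After the first change, unemployed falls and employed rises by 37.64; labor force unchanged → E = 1,274.20, U = 105.34, labor force = 1,379.54 thousand.
After the second change, unemployed and labor force both rise by 52.20 → E = 1,274.20, U = 157.54, labor force = 1,431.74 thousand.
New unemployment rate = 157.54 / 1,431.74 = 11.00%.
Change = 11.00% − 10.36% = +0.64 percentage points.

The unemployment rate changes by +0.64 percentage points.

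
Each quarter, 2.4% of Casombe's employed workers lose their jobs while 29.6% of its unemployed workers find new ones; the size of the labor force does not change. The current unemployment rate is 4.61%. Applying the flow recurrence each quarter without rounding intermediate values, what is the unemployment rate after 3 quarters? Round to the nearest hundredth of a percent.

With a fixed labor force, u_{t+1} = u_t + s·(1−u_t) − f·u_t = u_t·(1−s−f) + s.
Here 1−s−f = 0.680 and s = 0.024.
u_1 = 0.046100 × 0.680 + 0.024 = 0.055348.
u_2 = 0.055348 × 0.680 + 0.024 = 0.061637.
u_3 = 0.061637 × 0.680 + 0.024 = 0.065913.

Unemployment rate after three quarters ≈ 6.59%.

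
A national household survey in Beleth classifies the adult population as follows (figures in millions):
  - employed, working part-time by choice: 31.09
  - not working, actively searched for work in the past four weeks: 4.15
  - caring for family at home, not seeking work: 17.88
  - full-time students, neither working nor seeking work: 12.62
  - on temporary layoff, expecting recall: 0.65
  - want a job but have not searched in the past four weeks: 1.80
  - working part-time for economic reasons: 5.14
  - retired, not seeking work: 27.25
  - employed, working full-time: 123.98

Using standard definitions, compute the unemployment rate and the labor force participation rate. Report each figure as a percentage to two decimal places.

Employed = 31.09 + 5.14 + 123.98 = 160.21 million (anyone who worked, including part-time for economic reasons, counts as employed).
Unemployed = 4.15 + 0.65 = 4.80 million (jobless and actively searching, or on temporary layoff).
Labor force = 160.21 + 4.80 = 165.01 million.
Not in labor force = 17.88 + 12.62 + 1.80 + 27.25 = 59.55 million (those not working and not actively searching are outside the labor force — including those who want a job but have given up searching).
Civilian working-age population = 165.01 + 59.55 = 224.56 million.
Unemployment rate = 4.80 / 165.01 = 2.91%.
Labor force participation rate = 165.01 / 224.56 = 73.48%.

Unemployment rate ≈ 2.91%; labor force participation rate ≈ 73.48%.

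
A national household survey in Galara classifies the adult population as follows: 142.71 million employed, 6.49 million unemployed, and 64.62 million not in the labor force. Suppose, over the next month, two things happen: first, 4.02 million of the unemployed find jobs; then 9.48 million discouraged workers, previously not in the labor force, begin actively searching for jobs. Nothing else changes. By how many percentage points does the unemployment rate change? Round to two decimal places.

The unemployment rate changes by +3.18 percentage points.

Initially, labor force = 142.71 + 6.49 = 149.20 million, so u = 6.49/149.20 = 4.35%.
After the first change, unemployed falls and employed rises by 4.02; labor force unchanged → E = 146.73, U = 2.47, labor force = 149.20 million.
After the second change, unemployed and labor force both rise by 9.48 → E = 146.73, U = 11.95, labor force = 158.68 million.
New unemployment rate = 11.95 / 158.68 = 7.53%.
Change = 7.53% − 4.35% = +3.18 percentage points.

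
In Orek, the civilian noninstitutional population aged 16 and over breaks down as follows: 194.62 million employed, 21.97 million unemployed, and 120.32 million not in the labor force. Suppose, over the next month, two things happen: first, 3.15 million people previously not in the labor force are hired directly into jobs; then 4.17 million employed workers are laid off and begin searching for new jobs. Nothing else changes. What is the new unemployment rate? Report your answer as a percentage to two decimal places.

New unemployment rate ≈ 11.90%.

Initially, labor force = 194.62 + 21.97 = 216.59 million, so u = 21.97/216.59 = 10.14%.
After the first change, employed and labor force both rise by 3.15; unemployed unchanged → E = 197.77, U = 21.97, labor force = 219.74 million.
After the second change, employed falls and unemployed rises by 4.17; labor force unchanged → E = 193.60, U = 26.14, labor force = 219.74 million.
New unemployment rate = 26.14 / 219.74 = 11.90%.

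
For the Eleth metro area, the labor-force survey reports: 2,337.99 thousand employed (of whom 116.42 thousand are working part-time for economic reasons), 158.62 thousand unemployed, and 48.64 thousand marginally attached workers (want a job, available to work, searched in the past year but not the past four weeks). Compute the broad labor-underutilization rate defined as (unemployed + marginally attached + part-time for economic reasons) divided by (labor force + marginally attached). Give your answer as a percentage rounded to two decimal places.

Labor force = 2,337.99 + 158.62 = 2,496.61 thousand.
Numerator = 158.62 + 48.64 + 116.42 = 323.68 thousand.
Denominator = 2,496.61 + 48.64 = 2,545.25 thousand.
Broad rate = 323.68 / 2,545.25 = 12.72%.

Broad underutilization rate ≈ 12.72%.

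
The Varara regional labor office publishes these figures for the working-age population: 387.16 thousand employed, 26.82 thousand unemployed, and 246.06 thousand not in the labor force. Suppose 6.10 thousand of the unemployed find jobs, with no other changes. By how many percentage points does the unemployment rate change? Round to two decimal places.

The unemployment rate changes by −1.47 percentage points.

Initially, labor force = 387.16 + 26.82 = 413.98 thousand, so u = 26.82/413.98 = 6.48%.
After the change, unemployed falls and employed rises by 6.10; labor force unchanged → E = 393.26, U = 20.72, labor force = 413.98 thousand.
New unemployment rate = 20.72 / 413.98 = 5.01%.
Change = 5.01% − 6.48% = −1.47 percentage points.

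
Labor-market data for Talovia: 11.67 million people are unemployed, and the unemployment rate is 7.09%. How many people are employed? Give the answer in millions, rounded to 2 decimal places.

About 152.93 million are employed.

Labor force = U / u = 11.67 / 0.0709 ≈ 164.60 million.
Employed = labor force − unemployed = 164.60 − 11.67 = 152.93 million.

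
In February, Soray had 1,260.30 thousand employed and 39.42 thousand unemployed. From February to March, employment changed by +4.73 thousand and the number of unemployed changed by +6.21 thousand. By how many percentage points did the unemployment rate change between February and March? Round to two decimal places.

February: labor force = 1,260.30 + 39.42 = 1,299.72; u = 39.42/1,299.72 = 3.03%.
March: labor force = 1,265.03 + 45.63 = 1,310.66; u = 45.63/1,310.66 = 3.48%.
Change = 3.48% − 3.03% = +0.45 pp.

The unemployment rate changed by +0.45 percentage points.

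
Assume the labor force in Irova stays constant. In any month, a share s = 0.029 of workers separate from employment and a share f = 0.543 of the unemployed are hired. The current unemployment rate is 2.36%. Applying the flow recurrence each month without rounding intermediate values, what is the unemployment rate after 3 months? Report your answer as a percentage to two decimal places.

With a fixed labor force, u_{t+1} = u_t + s·(1−u_t) − f·u_t = u_t·(1−s−f) + s.
Here 1−s−f = 0.428 and s = 0.029.
u_1 = 0.023600 × 0.428 + 0.029 = 0.039101.
u_2 = 0.039101 × 0.428 + 0.029 = 0.045735.
u_3 = 0.045735 × 0.428 + 0.029 = 0.048575.

Unemployment rate after three months ≈ 4.86%.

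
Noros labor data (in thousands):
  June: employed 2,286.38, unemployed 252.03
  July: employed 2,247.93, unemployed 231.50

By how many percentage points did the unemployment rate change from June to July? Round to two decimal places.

June: labor force = 2,286.38 + 252.03 = 2,538.41; u = 252.03/2,538.41 = 9.93%.
July: labor force = 2,247.93 + 231.50 = 2,479.43; u = 231.50/2,479.43 = 9.34%.
Change = 9.34% − 9.93% = −0.59 pp.

The unemployment rate changed by −0.59 percentage points.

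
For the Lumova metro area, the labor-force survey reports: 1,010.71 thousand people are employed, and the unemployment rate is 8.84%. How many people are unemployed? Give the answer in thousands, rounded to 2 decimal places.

About 98.01 thousand are unemployed.

Let U be the number unemployed. The labor force is E + U, and U/(E+U) = 0.0884.
So U = 0.0884 × 1,010.71 / (1 − 0.0884) = 89.3468 / 0.9116 ≈ 98.01 thousand.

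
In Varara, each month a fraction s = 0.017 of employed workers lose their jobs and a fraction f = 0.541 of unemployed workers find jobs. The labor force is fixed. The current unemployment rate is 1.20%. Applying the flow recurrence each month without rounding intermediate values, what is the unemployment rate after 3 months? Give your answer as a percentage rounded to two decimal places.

With a fixed labor force, u_{t+1} = u_t + s·(1−u_t) − f·u_t = u_t·(1−s−f) + s.
Here 1−s−f = 0.442 and s = 0.017.
u_1 = 0.012000 × 0.442 + 0.017 = 0.022304.
u_2 = 0.022304 × 0.442 + 0.017 = 0.026858.
u_3 = 0.026858 × 0.442 + 0.017 = 0.028871.

Unemployment rate after three months ≈ 2.89%.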